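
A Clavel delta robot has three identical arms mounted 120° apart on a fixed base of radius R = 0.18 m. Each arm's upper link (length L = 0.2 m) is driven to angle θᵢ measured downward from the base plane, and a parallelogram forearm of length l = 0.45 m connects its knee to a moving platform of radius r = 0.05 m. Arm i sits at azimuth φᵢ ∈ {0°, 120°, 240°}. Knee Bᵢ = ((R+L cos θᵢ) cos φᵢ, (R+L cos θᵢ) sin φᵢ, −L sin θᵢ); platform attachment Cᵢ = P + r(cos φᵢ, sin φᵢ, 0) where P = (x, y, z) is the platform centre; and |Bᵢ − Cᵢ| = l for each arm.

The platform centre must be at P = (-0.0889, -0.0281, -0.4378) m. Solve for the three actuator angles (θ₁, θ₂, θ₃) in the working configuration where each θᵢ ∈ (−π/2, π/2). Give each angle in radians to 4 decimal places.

θ₁ = 0.8727, θ₂ = 0.5238, θ₃ = 0.3490

rotate P by −φ1: (-0.0889, -0.0281, -0.4378)
  A=0.2189, B=-0.4378, C=(l²−L²−A²−y'²−z²)/(2L)=-0.1947
  √(A²+B²)=0.4895;  θ1 = -1.1071+1.9799 ≈ 0.8727
φ2=120.0° → target in arm frame (0.0201, 0.0910)
  A=0.1099, B=-0.4378, C=(l²−L²−A²−y'²−z²)/(2L)=-0.1238
  γ=atan2(-0.4378,0.1099)=-1.3249;  ψ=arccos(-0.2743)=1.8487;  θ2=γ+ψ≈0.5238
rotate P by −φ3: (0.0688, -0.0629, -0.4378)
  A cos θ + B sin θ = C:  0.0612·cos θ + -0.4378·sin θ = -0.0922
  √(A²+B²)=0.4421;  θ3 = -1.4319+1.7809 ≈ 0.3490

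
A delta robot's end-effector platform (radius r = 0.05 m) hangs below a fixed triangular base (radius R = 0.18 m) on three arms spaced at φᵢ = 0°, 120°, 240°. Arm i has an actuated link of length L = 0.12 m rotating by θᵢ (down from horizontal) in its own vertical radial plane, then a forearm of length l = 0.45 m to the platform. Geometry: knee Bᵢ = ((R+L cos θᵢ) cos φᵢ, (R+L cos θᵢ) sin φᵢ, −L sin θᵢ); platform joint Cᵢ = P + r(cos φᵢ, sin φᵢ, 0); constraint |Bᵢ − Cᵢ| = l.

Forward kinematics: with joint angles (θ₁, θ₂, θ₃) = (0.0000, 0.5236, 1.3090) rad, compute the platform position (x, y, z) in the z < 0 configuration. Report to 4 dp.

(0.1358, 0.1109, -0.4209)

φ1=0.0°: virtual centre (0.2500, 0.0000, 0.0000), radius l
centre 2 = (0.2339·cos120.0°, 0.2339·sin120.0°, -0.0600) = (-0.1170, 0.2026, -0.0600)
arm 3 at φ=240.0°: ρ3 = 0.1611;  centre 3 = (-0.0805, -0.1395, -0.1159)
subtract pairs → two planes through P
linear system: -0.7339x+0.4052y = -0.0042−-0.1200z; -0.6611x+-0.2790y = -0.0231−-0.2318z
det = 0.4726;  x = 0.0223+-0.2696z,  y = 0.0301+-0.1922z
into |P−centre ₁|² = l²: 1.1096z² + 0.1112z + -0.1497 = 0;  Δ = 0.6770;  z = -0.4209 or 0.3206 → z<0 root = -0.4209
x = 0.1358, y = 0.1109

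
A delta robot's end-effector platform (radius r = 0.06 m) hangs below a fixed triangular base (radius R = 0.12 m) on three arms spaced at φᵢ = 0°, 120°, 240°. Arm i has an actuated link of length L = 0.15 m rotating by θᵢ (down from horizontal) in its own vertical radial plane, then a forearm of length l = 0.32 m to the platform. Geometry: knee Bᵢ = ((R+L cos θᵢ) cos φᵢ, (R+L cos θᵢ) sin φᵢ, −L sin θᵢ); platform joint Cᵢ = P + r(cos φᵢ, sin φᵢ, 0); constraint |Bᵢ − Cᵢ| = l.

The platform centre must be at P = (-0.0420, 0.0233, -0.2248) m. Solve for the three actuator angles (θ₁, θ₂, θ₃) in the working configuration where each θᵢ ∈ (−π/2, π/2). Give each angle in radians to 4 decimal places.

rotate P by −φ1: (-0.0420, 0.0233, -0.2248)
  A cos θ + B sin θ = C:  0.1020·cos θ + -0.2248·sin θ = 0.0614
  √(A²+B²)=0.2469;  θ1 = -1.1448+1.3195 ≈ 0.1746
arm 2 (φ=120.0°): x'=0.0412, y'=0.0247
  e−x'=0.0188;  (l²−L²−(e−x')²−y'²−z²)/2L = 0.0947
  θ2 = atan2(B,A) + arccos(C/0.2256) = -0.3495
rotate P by −φ3: (0.0008, -0.0480, -0.2248)
  e−x'=0.0592;  (l²−L²−(e−x')²−y'²−z²)/2L = 0.0785
  √(A²+B²)=0.2325;  θ3 = -1.3134+1.2262 ≈ -0.0872

θ₁ = 0.1746, θ₂ = -0.3495, θ₃ = -0.0872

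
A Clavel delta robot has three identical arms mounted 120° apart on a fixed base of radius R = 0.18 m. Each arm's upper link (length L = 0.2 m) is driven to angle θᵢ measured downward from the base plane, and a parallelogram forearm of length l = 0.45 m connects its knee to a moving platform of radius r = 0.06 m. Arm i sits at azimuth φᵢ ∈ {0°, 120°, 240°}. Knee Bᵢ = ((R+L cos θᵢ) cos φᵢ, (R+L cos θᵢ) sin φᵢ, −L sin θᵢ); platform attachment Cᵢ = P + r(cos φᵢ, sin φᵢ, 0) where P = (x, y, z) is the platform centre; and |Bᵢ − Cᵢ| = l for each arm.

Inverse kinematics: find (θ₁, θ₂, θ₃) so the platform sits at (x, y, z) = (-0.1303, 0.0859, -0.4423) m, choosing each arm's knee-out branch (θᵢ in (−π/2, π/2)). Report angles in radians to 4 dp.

φ1=0.0° → target in arm frame (-0.1303, 0.0859)
  e−x'=0.2503;  (l²−L²−(e−x')²−y'²−z²)/2L = -0.2579
  θ1 = atan2(B,A) + arccos(C/0.5082) = 1.0472
rotate P by −φ2: (0.1395, 0.0699, -0.4423)
  A cos θ + B sin θ = C:  -0.0195·cos θ + -0.4423·sin θ = -0.0960
  √(A²+B²)=0.4427;  θ2 = -1.6149+1.7893 ≈ 0.1744
rotate P by −φ3: (-0.0092, -0.1558, -0.4423)
  A cos θ + B sin θ = C:  0.1292·cos θ + -0.4423·sin θ = -0.1853
  θ3 = atan2(B,A) + arccos(C/0.4608) = 0.6980

θ₁ = 1.0472, θ₂ = 0.1744, θ₃ = 0.6980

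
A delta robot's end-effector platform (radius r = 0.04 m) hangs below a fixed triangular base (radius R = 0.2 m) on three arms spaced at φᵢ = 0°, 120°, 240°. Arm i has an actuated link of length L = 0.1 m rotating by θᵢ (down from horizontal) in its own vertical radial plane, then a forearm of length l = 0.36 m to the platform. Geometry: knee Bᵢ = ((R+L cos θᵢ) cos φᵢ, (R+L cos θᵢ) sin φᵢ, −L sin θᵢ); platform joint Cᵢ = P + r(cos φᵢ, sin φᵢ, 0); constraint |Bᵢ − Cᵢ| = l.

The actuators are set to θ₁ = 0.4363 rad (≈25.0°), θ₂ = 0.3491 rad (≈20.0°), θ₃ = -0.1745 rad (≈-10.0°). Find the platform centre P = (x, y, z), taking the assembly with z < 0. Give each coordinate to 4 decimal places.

(-0.0263, -0.0329, -0.2699)

arm 1 at φ=0.0°: (R−r)+L cos θ1 = 0.2506;  O1 = (0.2506, 0.0000, -0.0423)
φ2=120.0°: virtual centre (-0.1270, 0.2199, -0.0342), radius l
O3 = (0.2585·cos240.0°, 0.2585·sin240.0°, 0.0174) = (-0.1292, -0.2239, 0.0174)
subtract pairs → two planes through P
plane₁₂: -0.7552x+0.4399y+0.0161z = 0.0011
det = 0.6723;  x = -0.0024+0.0887z,  y = -0.0016+0.1157z
sphere 1 gives Az²+Bz+C=0 with A=1.0213, B=0.0392, C=-0.0638;  B²−4AC=0.2622;  roots -0.2699, 0.2315;  negative root z = -0.2699
x = -0.0263, y = -0.0329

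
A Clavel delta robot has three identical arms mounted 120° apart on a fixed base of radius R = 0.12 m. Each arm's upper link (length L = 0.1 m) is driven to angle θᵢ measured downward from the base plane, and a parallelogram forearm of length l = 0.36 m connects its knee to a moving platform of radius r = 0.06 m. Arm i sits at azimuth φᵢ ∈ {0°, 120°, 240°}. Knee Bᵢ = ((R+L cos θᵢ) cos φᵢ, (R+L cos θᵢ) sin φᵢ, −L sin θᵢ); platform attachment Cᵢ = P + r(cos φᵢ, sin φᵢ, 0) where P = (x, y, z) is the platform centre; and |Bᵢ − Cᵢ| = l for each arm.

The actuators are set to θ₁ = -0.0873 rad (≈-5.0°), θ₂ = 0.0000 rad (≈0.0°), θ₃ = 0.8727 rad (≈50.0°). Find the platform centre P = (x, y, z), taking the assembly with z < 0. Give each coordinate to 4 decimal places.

O1 = (0.1596·cos0.0°, 0.1596·sin0.0°, 0.0087) = (0.1596, 0.0000, 0.0087)
arm 2 at φ=120.0°: e+L cos θ2 = 0.1600;  O2 = (-0.0800, 0.1386, 0.0000)
φ3=240.0°: virtual centre (-0.0621, -0.1076, -0.0766), radius l
eliminate P² terms by subtracting sphere 1 from 2 and 3
linear system: -0.4792x+0.2771y = 0.0000−-0.0174z; -0.4435x+-0.2153y = -0.0042−-0.1707z
det = 0.2261;  x = 0.0052+-0.2258z,  y = 0.0091+-0.3276z
quadratic in z: (1.1583)z²+(0.0464)z+(-0.1056)=0, √Δ=0.7009 → z ∈ {-0.3226, 0.2826}; z = -0.3226 (taking z<0)
x = 0.0780, y = 0.1147

(0.0780, 0.1147, -0.3226)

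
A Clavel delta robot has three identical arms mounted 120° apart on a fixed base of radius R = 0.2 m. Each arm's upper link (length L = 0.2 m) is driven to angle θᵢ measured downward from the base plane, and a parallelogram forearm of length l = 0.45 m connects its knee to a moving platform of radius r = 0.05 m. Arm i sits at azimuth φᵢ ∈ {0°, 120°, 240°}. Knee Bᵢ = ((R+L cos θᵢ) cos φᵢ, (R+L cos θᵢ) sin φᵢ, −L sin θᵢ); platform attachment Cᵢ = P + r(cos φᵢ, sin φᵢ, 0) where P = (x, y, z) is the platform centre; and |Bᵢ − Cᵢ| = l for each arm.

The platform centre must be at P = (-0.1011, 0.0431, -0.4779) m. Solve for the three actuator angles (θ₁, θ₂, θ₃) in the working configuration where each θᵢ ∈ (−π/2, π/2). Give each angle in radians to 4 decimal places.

θ₁ = 1.1344, θ₂ = 0.5239, θ₃ = 0.7855

φ1=0.0° → target in arm frame (-0.1011, 0.0431)
  e−x'=0.2511;  (l²−L²−(e−x')²−y'²−z²)/2L = -0.3270
  √(A²+B²)=0.5399;  θ1 = -1.0870+2.2215 ≈ 1.1344
φ2=120.0° → target in arm frame (0.0879, 0.0660)
  A=0.0621, B=-0.4779, C=(l²−L²−A²−y'²−z²)/(2L)=-0.1853
  √(A²+B²)=0.4819;  θ2 = -1.4415+1.9654 ≈ 0.5239
φ3=240.0° → target in arm frame (0.0132, -0.1091)
  e−x'=0.1368;  (l²−L²−(e−x')²−y'²−z²)/2L = -0.2412
  γ=atan2(-0.4779,0.1368)=-1.2920;  ψ=arccos(-0.4853)=2.0775;  θ3=γ+ψ≈0.7855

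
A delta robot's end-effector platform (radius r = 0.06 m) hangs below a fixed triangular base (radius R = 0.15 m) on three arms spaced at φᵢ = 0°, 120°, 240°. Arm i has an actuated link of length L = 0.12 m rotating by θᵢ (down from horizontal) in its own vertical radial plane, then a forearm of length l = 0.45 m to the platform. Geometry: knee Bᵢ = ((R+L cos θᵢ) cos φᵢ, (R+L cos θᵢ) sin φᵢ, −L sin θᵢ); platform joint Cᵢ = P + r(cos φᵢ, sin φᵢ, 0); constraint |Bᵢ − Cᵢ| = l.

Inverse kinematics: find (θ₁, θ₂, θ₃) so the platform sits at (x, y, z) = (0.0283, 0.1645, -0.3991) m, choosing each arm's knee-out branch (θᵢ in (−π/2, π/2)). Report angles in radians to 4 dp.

φ1=0.0° → target in arm frame (0.0283, 0.1645)
  e−x'=0.0617;  (l²−L²−(e−x')²−y'²−z²)/2L = -0.0085
  √(A²+B²)=0.4038;  θ1 = -1.4174+1.5919 ≈ 0.1745
rotate P by −φ2: (0.1283, -0.1068, -0.3991)
  A cos θ + B sin θ = C:  -0.0383·cos θ + -0.3991·sin θ = 0.0665
  √(A²+B²)=0.4009;  θ2 = -1.6665+1.4042 ≈ -0.2623
φ3=240.0° → target in arm frame (-0.1566, -0.0577)
  e−x'=0.2466;  (l²−L²−(e−x')²−y'²−z²)/2L = -0.1472
  θ3 = atan2(B,A) + arccos(C/0.4691) = 0.8727

θ₁ = 0.1745, θ₂ = -0.2623, θ₃ = 0.8727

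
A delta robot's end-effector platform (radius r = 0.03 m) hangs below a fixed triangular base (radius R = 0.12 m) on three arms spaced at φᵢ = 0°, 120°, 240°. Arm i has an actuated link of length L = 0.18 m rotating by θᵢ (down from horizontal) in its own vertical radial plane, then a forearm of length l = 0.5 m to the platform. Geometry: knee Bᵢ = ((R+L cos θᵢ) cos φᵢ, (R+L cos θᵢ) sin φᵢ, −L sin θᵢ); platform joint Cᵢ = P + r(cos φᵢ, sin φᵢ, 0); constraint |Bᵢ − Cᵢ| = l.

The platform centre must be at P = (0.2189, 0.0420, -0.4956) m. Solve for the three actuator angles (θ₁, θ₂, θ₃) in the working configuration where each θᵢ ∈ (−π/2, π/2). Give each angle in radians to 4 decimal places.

rotate P by −φ1: (0.2189, 0.0420, -0.4956)
  A=-0.1289, B=-0.4956, C=(l²−L²−A²−y'²−z²)/(2L)=-0.1289
  γ=atan2(-0.4956,-0.1289)=-1.8252;  ψ=arccos(-0.2517)=1.8252;  θ1=γ+ψ≈0.0000
φ2=120.0° → target in arm frame (-0.0731, -0.2106)
  A=0.1631, B=-0.4956, C=(l²−L²−A²−y'²−z²)/(2L)=-0.2749
  θ2 = atan2(B,A) + arccos(C/0.5217) = 0.8728
φ3=240.0° → target in arm frame (-0.1458, 0.1686)
  e−x'=0.2358;  (l²−L²−(e−x')²−y'²−z²)/2L = -0.3112
  θ3 = atan2(B,A) + arccos(C/0.5488) = 1.0471

θ₁ = 0.0000, θ₂ = 0.8728, θ₃ = 1.0471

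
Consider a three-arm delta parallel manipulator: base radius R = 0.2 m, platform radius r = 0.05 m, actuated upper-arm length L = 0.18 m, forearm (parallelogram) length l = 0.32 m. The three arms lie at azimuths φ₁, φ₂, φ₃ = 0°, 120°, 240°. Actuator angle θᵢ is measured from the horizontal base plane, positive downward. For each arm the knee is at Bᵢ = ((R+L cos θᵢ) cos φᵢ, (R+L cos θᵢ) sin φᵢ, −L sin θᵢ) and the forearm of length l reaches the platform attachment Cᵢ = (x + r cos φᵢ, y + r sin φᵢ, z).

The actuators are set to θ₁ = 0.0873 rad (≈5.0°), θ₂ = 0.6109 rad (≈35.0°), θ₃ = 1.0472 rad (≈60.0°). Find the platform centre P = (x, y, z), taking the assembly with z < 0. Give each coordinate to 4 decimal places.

φ1=0.0°: virtual centre (0.3293, 0.0000, -0.0157), radius l
arm 2 at φ=120.0°: ρ2 = 0.2974;  O2 = (-0.1487, 0.2576, -0.1032)
arm 3 at φ=240.0°: ρ3 = 0.2400;  O3 = (-0.1200, -0.2078, -0.1559)
subtract pairs → two planes through P
[-0.9561 0.5152 -0.1751]·P = -0.0096;  [-0.8986 -0.4157 -0.2804]·P = -0.0268
det = 0.8604;  x = 0.0207+-0.2525z,  y = 0.0198+-0.1287z
sphere 1 gives Az²+Bz+C=0 with A=1.0803, B=0.1822, C=-0.0065;  B²−4AC=0.0613;  roots -0.1989, 0.0302;  negative root z = -0.1989
x = 0.0709, y = 0.0454

(0.0709, 0.0454, -0.1989)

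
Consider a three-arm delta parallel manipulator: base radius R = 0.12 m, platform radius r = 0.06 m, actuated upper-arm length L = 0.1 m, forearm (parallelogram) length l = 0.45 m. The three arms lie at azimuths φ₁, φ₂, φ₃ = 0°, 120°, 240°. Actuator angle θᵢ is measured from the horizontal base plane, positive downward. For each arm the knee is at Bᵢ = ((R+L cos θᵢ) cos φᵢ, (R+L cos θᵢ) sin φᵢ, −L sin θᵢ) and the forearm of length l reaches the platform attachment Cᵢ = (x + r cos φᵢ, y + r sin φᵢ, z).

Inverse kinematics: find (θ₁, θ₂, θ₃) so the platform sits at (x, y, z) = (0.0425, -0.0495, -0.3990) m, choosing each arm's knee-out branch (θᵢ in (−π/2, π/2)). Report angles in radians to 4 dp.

θ₁ = -0.3485, θ₂ = 0.0876, θ₃ = -0.2614

φ1=0.0° → target in arm frame (0.0425, -0.0495)
  e−x'=0.0175;  (l²−L²−(e−x')²−y'²−z²)/2L = 0.1527
  γ=atan2(-0.3990,0.0175)=-1.5270;  ψ=arccos(0.3824)=1.1784;  θ1=γ+ψ≈-0.3485
φ2=120.0° → target in arm frame (-0.0641, -0.0121)
  A=0.1241, B=-0.3990, C=(l²−L²−A²−y'²−z²)/(2L)=0.0887
  γ=atan2(-0.3990,0.1241)=-1.2692;  ψ=arccos(0.2124)=1.3568;  θ2=γ+ψ≈0.0876
φ3=240.0° → target in arm frame (0.0216, 0.0616)
  e−x'=0.0384;  (l²−L²−(e−x')²−y'²−z²)/2L = 0.1402
  √(A²+B²)=0.4008;  θ3 = -1.4749+1.2135 ≈ -0.2614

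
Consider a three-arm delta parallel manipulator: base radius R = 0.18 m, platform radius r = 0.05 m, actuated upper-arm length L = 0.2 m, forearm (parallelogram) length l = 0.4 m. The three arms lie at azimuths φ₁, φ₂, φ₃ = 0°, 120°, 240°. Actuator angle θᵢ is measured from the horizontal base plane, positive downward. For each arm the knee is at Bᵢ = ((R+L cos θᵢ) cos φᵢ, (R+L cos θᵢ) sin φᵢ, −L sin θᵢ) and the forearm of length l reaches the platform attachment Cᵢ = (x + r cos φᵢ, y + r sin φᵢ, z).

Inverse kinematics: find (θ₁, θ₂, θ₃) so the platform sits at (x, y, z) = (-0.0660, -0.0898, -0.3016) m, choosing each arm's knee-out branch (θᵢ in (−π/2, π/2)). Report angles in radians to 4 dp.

φ1=0.0° → target in arm frame (-0.0660, -0.0898)
  A=0.1960, B=-0.3016, C=(l²−L²−A²−y'²−z²)/(2L)=-0.0436
  √(A²+B²)=0.3597;  θ1 = -0.9945+1.6923 ≈ 0.6978
arm 2 (φ=120.0°): x'=-0.0448, y'=0.1021
  e−x'=0.1748;  (l²−L²−(e−x')²−y'²−z²)/2L = -0.0298
  γ=atan2(-0.3016,0.1748)=-1.0456;  ψ=arccos(-0.0855)=1.6564;  θ2=γ+ψ≈0.6108
φ3=240.0° → target in arm frame (0.1108, -0.0123)
  A cos θ + B sin θ = C:  0.0192·cos θ + -0.3016·sin θ = 0.0713
  θ3 = atan2(B,A) + arccos(C/0.3022) = -0.1745

θ₁ = 0.6978, θ₂ = 0.6108, θ₃ = -0.1745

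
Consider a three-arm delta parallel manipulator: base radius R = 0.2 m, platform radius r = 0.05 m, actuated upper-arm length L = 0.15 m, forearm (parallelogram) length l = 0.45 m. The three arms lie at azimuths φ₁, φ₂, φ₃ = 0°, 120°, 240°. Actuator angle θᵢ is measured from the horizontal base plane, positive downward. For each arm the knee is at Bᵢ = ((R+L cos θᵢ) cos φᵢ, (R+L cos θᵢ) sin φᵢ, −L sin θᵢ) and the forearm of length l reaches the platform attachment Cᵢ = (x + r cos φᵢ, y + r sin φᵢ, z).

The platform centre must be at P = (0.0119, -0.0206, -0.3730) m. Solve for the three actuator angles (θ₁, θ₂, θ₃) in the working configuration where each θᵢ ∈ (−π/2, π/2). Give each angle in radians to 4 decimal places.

θ₁ = 0.1745, θ₂ = 0.3495, θ₃ = 0.1745

rotate P by −φ1: (0.0119, -0.0206, -0.3730)
  A=0.1381, B=-0.3730, C=(l²−L²−A²−y'²−z²)/(2L)=0.0713
  θ1 = atan2(B,A) + arccos(C/0.3977) = 0.1745
rotate P by −φ2: (-0.0238, 0.0000, -0.3730)
  e−x'=0.1738;  (l²−L²−(e−x')²−y'²−z²)/2L = 0.0356
  √(A²+B²)=0.4115;  θ2 = -1.1348+1.4843 ≈ 0.3495
arm 3 (φ=240.0°): x'=0.0119, y'=0.0206
  A cos θ + B sin θ = C:  0.1381·cos θ + -0.3730·sin θ = 0.0712
  θ3 = atan2(B,A) + arccos(C/0.3977) = 0.1745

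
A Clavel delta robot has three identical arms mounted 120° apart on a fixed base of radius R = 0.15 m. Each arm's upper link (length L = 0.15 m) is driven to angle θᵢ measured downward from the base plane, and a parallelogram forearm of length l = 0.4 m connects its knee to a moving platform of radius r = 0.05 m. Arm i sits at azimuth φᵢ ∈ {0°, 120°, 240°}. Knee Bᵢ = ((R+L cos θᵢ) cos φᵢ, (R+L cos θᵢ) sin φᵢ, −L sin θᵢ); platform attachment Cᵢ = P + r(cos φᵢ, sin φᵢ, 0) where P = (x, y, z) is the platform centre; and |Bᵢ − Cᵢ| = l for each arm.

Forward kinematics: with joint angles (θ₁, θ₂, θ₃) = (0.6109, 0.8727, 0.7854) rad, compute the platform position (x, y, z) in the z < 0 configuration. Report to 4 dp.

S1 = (0.2229·cos0.0°, 0.2229·sin0.0°, -0.0860) = (0.2229, 0.0000, -0.0860)
arm 2 at φ=120.0°: (R−r)+L cos θ2 = 0.1964;  S2 = (-0.0982, 0.1701, -0.1149)
S3 = (0.2061·cos240.0°, 0.2061·sin240.0°, -0.1061) = (-0.1030, -0.1785, -0.1061)
eliminate P² terms by subtracting sphere 1 from 2 and 3
linear system: -0.6422x+0.3402y = -0.0053−-0.0577z; -0.6518x+-0.3569y = -0.0034−-0.0401z
det = 0.4509;  x = 0.0067+-0.0759z,  y = -0.0029+0.0264z
sphere 1 gives Az²+Bz+C=0 with A=1.0065, B=0.2047, C=-0.1059;  B²−4AC=0.4681;  roots -0.4416, 0.2382;  negative root z = -0.4416
x = 0.0402, y = -0.0145

(0.0402, -0.0145, -0.4416)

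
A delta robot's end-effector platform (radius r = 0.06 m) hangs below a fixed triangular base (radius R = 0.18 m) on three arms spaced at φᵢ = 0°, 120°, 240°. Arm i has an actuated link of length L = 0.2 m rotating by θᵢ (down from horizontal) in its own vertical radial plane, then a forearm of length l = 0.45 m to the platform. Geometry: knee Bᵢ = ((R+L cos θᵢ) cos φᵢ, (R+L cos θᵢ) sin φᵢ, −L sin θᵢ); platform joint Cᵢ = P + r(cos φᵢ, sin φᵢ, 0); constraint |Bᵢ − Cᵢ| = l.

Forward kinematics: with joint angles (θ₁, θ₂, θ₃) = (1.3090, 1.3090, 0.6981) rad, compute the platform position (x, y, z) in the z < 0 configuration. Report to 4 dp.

(-0.0670, -0.1161, -0.5565)

φ1=0.0°: virtual centre (0.1718, 0.0000, -0.1932), radius l
arm 2 at φ=120.0°: e+L cos θ2 = 0.1718;  S2 = (-0.0859, 0.1488, -0.1932)
S3 = (0.2732·cos240.0°, 0.2732·sin240.0°, -0.1286) = (-0.1366, -0.2366, -0.1286)
|S₂|²−|S₁|² = 0.0000;  |S₃|²−|S₁|² = 0.0243
linear system: -0.5153x+0.2975y = 0.0000−0.0000z; -0.6167x+-0.4732y = 0.0243−0.1293z
det = 0.4273;  x = -0.0170+0.0900z,  y = -0.0294+0.1559z
into |P−S₁|² = l²: 1.0324z² + 0.3433z + -0.1287 = 0;  Δ = 0.6493;  z = -0.5565 or 0.2240 → z<0 root = -0.5565
x = -0.0670, y = -0.1161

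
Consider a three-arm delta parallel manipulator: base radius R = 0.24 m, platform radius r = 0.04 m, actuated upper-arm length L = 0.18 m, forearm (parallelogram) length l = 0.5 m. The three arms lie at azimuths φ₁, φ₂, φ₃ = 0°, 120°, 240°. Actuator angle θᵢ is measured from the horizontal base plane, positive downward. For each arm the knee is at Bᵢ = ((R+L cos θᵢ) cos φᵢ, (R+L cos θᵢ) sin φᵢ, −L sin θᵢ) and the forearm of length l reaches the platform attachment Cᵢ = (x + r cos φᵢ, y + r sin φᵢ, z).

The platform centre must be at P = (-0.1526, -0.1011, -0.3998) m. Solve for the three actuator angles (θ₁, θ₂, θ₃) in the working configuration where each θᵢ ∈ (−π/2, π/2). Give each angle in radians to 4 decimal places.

θ₁ = 1.1344, θ₂ = 0.6108, θ₃ = -0.2616

rotate P by −φ1: (-0.1526, -0.1011, -0.3998)
  e−x'=0.3526;  (l²−L²−(e−x')²−y'²−z²)/2L = -0.2133
  √(A²+B²)=0.5331;  θ1 = -0.8480+1.9825 ≈ 1.1344
arm 2 (φ=120.0°): x'=-0.0113, y'=0.1827
  A cos θ + B sin θ = C:  0.2113·cos θ + -0.3998·sin θ = -0.0563
  √(A²+B²)=0.4522;  θ2 = -1.0847+1.6955 ≈ 0.6108
rotate P by −φ3: (0.1639, -0.0816, -0.3998)
  A cos θ + B sin θ = C:  0.0361·cos θ + -0.3998·sin θ = 0.1383
  √(A²+B²)=0.4014;  θ3 = -1.4806+1.2190 ≈ -0.2616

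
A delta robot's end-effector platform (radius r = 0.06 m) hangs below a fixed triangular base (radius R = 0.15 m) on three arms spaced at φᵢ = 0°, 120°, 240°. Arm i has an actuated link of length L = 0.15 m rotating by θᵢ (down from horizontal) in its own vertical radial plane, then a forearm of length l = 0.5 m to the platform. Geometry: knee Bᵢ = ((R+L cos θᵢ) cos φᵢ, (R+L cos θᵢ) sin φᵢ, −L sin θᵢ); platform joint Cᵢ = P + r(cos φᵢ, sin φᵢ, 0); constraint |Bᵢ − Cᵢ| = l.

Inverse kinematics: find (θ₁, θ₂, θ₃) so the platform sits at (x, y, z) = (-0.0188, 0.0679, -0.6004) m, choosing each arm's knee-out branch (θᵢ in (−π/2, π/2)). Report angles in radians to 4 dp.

θ₁ = 1.1343, θ₂ = 0.8726, θ₃ = 1.2216

arm 1 (φ=0.0°): x'=-0.0188, y'=0.0679
  A=0.1088, B=-0.6004, C=(l²−L²−A²−y'²−z²)/(2L)=-0.4981
  √(A²+B²)=0.6102;  θ1 = -1.3915+2.5258 ≈ 1.1343
φ2=120.0° → target in arm frame (0.0682, -0.0177)
  A=0.0218, B=-0.6004, C=(l²−L²−A²−y'²−z²)/(2L)=-0.4459
  θ2 = atan2(B,A) + arccos(C/0.6008) = 0.8726
φ3=240.0° → target in arm frame (-0.0494, -0.0502)
  e−x'=0.1394;  (l²−L²−(e−x')²−y'²−z²)/2L = -0.5165
  √(A²+B²)=0.6164;  θ3 = -1.3427+2.5642 ≈ 1.2216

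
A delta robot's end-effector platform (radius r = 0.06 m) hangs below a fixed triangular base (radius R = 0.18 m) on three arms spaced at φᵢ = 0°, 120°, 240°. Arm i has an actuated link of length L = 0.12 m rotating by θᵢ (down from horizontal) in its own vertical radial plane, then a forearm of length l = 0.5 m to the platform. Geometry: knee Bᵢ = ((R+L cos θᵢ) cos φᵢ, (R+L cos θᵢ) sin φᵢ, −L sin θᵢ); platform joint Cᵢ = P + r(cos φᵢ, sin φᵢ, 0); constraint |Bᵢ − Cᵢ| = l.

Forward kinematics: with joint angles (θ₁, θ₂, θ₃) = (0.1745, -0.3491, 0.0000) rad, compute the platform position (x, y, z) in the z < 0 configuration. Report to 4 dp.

centre 1 = (0.2382·cos0.0°, 0.2382·sin0.0°, -0.0208) = (0.2382, 0.0000, -0.0208)
arm 2 at φ=120.0°: ρ2 = 0.2328;  centre 2 = (-0.1164, 0.2016, 0.0410)
φ3=240.0°: virtual centre (-0.1200, -0.2078, 0.0000), radius l
subtract pairs → two planes through P
[-0.7091 0.4032 0.1238]·P = -0.0013;  [-0.7164 -0.4157 0.0417]·P = 0.0004
Cramer: x(z) = 0.0006+0.1169z;  y(z) = -0.0021-0.1013z
into |P−centre ₁|² = l²: 1.0239z² + -0.0135z + -0.1931 = 0;  Δ = 0.7912;  z = -0.4278 or 0.4409 → z<0 root = -0.4278
x = -0.0494, y = 0.0412

(-0.0494, 0.0412, -0.4278)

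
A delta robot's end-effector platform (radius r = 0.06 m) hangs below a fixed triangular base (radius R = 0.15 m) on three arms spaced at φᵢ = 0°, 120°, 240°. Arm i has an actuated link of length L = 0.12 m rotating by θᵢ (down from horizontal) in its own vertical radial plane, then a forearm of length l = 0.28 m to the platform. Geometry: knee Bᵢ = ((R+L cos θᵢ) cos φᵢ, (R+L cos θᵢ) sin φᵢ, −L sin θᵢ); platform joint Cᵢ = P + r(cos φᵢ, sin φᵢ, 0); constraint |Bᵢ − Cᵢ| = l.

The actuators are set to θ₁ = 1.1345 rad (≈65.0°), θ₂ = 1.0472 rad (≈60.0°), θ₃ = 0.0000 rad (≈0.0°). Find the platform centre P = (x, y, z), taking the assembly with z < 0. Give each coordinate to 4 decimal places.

(-0.0694, -0.0990, -0.2651)

O1 = (0.1407·cos0.0°, 0.1407·sin0.0°, -0.1088) = (0.1407, 0.0000, -0.1088)
O2 = (0.1500·cos120.0°, 0.1500·sin120.0°, -0.1039) = (-0.0750, 0.1299, -0.1039)
O3 = (0.2100·cos240.0°, 0.2100·sin240.0°, 0.0000) = (-0.1050, -0.1819, 0.0000)
subtract pairs → two planes through P
plane₁₂: -0.4314x+0.2598y+0.0097z = 0.0017
Cramer: x(z) = -0.0135+0.2109z;  y(z) = -0.0160+0.3130z
sphere 1 gives Az²+Bz+C=0 with A=1.1425, B=0.1424, C=-0.0425;  B²−4AC=0.2146;  roots -0.2651, 0.1404;  negative root z = -0.2651
x = -0.0694, y = -0.0990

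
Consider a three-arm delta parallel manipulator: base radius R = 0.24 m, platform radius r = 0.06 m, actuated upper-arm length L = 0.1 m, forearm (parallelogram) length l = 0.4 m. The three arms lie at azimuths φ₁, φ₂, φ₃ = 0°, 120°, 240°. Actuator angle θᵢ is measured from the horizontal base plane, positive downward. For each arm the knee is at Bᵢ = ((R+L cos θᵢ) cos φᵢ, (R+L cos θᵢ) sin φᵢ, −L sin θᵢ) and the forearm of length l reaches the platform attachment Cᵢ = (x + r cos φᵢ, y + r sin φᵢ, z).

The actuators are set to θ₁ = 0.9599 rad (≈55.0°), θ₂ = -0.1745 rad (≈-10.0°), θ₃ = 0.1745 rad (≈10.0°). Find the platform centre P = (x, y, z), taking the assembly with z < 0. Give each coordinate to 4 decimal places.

S1 = (0.2374·cos0.0°, 0.2374·sin0.0°, -0.0819) = (0.2374, 0.0000, -0.0819)
S2 = (0.2785·cos120.0°, 0.2785·sin120.0°, 0.0174) = (-0.1392, 0.2412, 0.0174)
arm 3 at φ=240.0°: ρ3 = 0.2785;  S3 = (-0.1392, -0.2412, -0.0174)
subtract pairs → two planes through P
[-0.7532 0.4823 0.1985]·P = 0.0148;  [-0.7532 -0.4823 0.1291]·P = 0.0148
Cramer: x(z) = -0.0197+0.2175z;  y(z) = 0.0000-0.0720z
sphere 1 gives Az²+Bz+C=0 with A=1.0525, B=0.0520, C=-0.0872;  B²−4AC=0.3700;  roots -0.3137, 0.2642;  negative root z = -0.3137
x = -0.0879, y = 0.0226

(-0.0879, 0.0226, -0.3137)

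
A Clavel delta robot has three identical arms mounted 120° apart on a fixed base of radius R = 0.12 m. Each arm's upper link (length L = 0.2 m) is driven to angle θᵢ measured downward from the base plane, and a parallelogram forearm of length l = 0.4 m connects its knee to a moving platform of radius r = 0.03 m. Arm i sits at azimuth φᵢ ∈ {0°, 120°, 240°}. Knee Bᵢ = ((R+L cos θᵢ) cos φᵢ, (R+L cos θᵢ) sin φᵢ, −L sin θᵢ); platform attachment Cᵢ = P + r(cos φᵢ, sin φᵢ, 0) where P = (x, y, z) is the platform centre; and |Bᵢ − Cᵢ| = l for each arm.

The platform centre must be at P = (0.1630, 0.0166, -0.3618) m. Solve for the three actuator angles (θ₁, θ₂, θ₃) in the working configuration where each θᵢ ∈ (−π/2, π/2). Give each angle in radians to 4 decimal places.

arm 1 (φ=0.0°): x'=0.1630, y'=0.0166
  A=-0.0730, B=-0.3618, C=(l²−L²−A²−y'²−z²)/(2L)=-0.0413
  θ1 = atan2(B,A) + arccos(C/0.3691) = -0.0871
φ2=120.0° → target in arm frame (-0.0671, -0.1495)
  A cos θ + B sin θ = C:  0.1571·cos θ + -0.3618·sin θ = -0.1448
  θ2 = atan2(B,A) + arccos(C/0.3944) = 0.7856
arm 3 (φ=240.0°): x'=-0.0959, y'=0.1329
  A cos θ + B sin θ = C:  0.1859·cos θ + -0.3618·sin θ = -0.1578
  θ3 = atan2(B,A) + arccos(C/0.4068) = 0.8729

θ₁ = -0.0871, θ₂ = 0.7856, θ₃ = 0.8729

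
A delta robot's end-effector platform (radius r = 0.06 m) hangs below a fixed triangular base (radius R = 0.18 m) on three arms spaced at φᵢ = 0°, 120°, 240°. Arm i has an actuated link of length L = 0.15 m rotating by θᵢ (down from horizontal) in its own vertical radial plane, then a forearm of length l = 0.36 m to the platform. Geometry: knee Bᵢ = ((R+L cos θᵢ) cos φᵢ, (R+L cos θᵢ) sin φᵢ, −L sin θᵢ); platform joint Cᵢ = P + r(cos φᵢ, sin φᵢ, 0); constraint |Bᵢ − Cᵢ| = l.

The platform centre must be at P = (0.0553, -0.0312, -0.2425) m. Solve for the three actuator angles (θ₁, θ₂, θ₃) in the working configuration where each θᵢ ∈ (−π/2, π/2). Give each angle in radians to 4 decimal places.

arm 1 (φ=0.0°): x'=0.0553, y'=-0.0312
  A cos θ + B sin θ = C:  0.0647·cos θ + -0.2425·sin θ = 0.1438
  θ1 = atan2(B,A) + arccos(C/0.2510) = -0.3493
φ2=120.0° → target in arm frame (-0.0547, -0.0323)
  A=0.1747, B=-0.2425, C=(l²−L²−A²−y'²−z²)/(2L)=0.0558
  θ2 = atan2(B,A) + arccos(C/0.2989) = 0.4364
rotate P by −φ3: (-0.0006, 0.0635, -0.2425)
  A cos θ + B sin θ = C:  0.1206·cos θ + -0.2425·sin θ = 0.0990
  θ3 = atan2(B,A) + arccos(C/0.2708) = 0.0873

θ₁ = -0.3493, θ₂ = 0.4364, θ₃ = 0.0873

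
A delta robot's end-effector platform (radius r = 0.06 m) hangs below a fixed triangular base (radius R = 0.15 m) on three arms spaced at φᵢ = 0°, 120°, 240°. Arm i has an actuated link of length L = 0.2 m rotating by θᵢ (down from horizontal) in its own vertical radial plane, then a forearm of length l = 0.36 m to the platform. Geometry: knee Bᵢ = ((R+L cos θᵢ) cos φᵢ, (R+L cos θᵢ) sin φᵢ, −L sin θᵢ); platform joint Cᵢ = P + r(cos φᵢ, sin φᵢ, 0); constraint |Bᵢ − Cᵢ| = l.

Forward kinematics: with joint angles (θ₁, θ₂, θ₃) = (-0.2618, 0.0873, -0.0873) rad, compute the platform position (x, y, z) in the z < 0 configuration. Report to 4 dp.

(0.0225, -0.0137, -0.1961)

arm 1 at φ=0.0°: e+L cos θ1 = 0.2832;  O1 = (0.2832, 0.0000, 0.0518)
arm 2 at φ=120.0°: e+L cos θ2 = 0.2892;  O2 = (-0.1446, 0.2505, -0.0174)
O3 = (0.2892·cos240.0°, 0.2892·sin240.0°, 0.0174) = (-0.1446, -0.2505, 0.0174)
subtract pairs → two planes through P
plane₁₂: -0.8556x+0.5010y+-0.1384z = 0.0011
det = 0.8573;  x = -0.0013+-0.1210z,  y = 0.0000+0.0696z
into |P−O₁|² = l²: 1.0195z² + -0.0347z + -0.0460 = 0;  Δ = 0.1888;  z = -0.1961 or 0.2301 → z<0 root = -0.1961
x = 0.0225, y = -0.0137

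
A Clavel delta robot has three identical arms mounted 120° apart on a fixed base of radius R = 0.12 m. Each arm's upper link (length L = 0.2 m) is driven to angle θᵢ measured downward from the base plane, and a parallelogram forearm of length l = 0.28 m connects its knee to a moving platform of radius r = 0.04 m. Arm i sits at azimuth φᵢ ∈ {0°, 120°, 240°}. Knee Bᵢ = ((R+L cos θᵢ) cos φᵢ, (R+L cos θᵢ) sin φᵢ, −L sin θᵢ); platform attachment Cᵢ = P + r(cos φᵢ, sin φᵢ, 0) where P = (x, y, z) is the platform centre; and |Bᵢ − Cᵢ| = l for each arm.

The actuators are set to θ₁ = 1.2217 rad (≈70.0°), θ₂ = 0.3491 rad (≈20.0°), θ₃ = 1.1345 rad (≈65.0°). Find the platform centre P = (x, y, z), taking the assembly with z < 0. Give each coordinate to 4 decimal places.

(-0.0795, 0.1051, -0.3120)

φ1=0.0°: virtual centre (0.1484, 0.0000, -0.1879), radius l
O2 = (0.2679·cos120.0°, 0.2679·sin120.0°, -0.0684) = (-0.1340, 0.2320, -0.0684)
O3 = (0.1645·cos240.0°, 0.1645·sin240.0°, -0.1813) = (-0.0823, -0.1425, -0.1813)
|O₂|²−|O₁|² = 0.0191;  |O₃|²−|O₁|² = 0.0026
[-0.5648 0.4641 0.2391]·P = 0.0191;  [-0.4613 -0.2850 0.0133]·P = 0.0026
det = 0.3750;  x = -0.0177+0.1981z,  y = 0.0196+-0.2740z
quadratic in z: (1.1143)z²+(0.2993)z+(-0.0151)=0, √Δ=0.3960 → z ∈ {-0.3120, 0.0434}; z = -0.3120 (taking z<0)
x = -0.0795, y = 0.1051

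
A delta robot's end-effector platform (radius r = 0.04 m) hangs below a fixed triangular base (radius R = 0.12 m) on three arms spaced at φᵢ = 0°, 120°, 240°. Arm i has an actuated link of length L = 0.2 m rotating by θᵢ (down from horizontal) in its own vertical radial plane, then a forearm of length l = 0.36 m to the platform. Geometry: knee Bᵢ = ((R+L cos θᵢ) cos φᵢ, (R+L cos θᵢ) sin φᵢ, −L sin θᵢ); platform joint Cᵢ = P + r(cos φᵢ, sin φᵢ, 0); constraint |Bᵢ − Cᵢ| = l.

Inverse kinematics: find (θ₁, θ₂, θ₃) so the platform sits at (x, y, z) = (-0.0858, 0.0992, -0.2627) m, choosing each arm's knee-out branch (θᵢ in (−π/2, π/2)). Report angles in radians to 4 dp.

θ₁ = 0.6981, θ₂ = -0.3491, θ₃ = 0.5233

φ1=0.0° → target in arm frame (-0.0858, 0.0992)
  A=0.1658, B=-0.2627, C=(l²−L²−A²−y'²−z²)/(2L)=-0.0419
  γ=atan2(-0.2627,0.1658)=-1.0078;  ψ=arccos(-0.1347)=1.7059;  θ1=γ+ψ≈0.6981
arm 2 (φ=120.0°): x'=0.1288, y'=0.0247
  e−x'=-0.0488;  (l²−L²−(e−x')²−y'²−z²)/2L = 0.0440
  γ=atan2(-0.2627,-0.0488)=-1.7545;  ψ=arccos(0.1646)=1.4054;  θ2=γ+ψ≈-0.3491
arm 3 (φ=240.0°): x'=-0.0430, y'=-0.1239
  A cos θ + B sin θ = C:  0.1230·cos θ + -0.2627·sin θ = -0.0247
  √(A²+B²)=0.2901;  θ3 = -1.1329+1.6562 ≈ 0.5233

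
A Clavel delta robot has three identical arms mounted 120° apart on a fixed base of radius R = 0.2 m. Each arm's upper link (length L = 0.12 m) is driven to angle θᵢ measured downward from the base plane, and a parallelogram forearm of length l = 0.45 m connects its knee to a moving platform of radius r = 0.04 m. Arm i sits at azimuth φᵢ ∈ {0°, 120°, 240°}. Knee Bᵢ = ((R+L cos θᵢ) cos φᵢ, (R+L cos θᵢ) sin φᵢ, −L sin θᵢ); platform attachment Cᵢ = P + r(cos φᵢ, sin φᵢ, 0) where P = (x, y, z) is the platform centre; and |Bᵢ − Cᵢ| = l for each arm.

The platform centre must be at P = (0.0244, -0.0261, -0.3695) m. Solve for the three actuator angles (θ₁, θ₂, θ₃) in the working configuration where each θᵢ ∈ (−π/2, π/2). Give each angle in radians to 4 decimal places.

θ₁ = 0.0005, θ₂ = 0.3495, θ₃ = 0.0874

φ1=0.0° → target in arm frame (0.0244, -0.0261)
  e−x'=0.1356;  (l²−L²−(e−x')²−y'²−z²)/2L = 0.1354
  γ=atan2(-0.3695,0.1356)=-1.2191;  ψ=arccos(0.3441)=1.2196;  θ1=γ+ψ≈0.0005
rotate P by −φ2: (-0.0348, -0.0081, -0.3695)
  e−x'=0.1948;  (l²−L²−(e−x')²−y'²−z²)/2L = 0.0565
  θ2 = atan2(B,A) + arccos(C/0.4177) = 0.3495
rotate P by −φ3: (0.0104, 0.0342, -0.3695)
  e−x'=0.1496;  (l²−L²−(e−x')²−y'²−z²)/2L = 0.1168
  √(A²+B²)=0.3986;  θ3 = -1.1861+1.2735 ≈ 0.0874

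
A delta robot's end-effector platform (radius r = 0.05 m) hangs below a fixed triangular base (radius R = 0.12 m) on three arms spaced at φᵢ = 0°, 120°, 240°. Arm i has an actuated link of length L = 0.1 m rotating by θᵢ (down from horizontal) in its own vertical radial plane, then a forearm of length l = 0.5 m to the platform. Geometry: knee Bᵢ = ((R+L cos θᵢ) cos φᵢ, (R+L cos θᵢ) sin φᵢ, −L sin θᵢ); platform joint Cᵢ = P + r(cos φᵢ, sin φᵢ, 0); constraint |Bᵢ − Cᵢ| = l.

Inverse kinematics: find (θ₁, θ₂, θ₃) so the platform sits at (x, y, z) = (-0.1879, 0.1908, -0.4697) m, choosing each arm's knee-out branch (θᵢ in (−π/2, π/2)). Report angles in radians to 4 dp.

θ₁ = 1.3960, θ₂ = -0.1746, θ₃ = 1.0470

φ1=0.0° → target in arm frame (-0.1879, 0.1908)
  e−x'=0.2579;  (l²−L²−(e−x')²−y'²−z²)/2L = -0.4177
  γ=atan2(-0.4697,0.2579)=-1.0687;  ψ=arccos(-0.7795)=2.4646;  θ1=γ+ψ≈1.3960
rotate P by −φ2: (0.2592, 0.0673, -0.4697)
  e−x'=-0.1892;  (l²−L²−(e−x')²−y'²−z²)/2L = -0.1047
  √(A²+B²)=0.5064;  θ2 = -1.9537+1.7791 ≈ -0.1746
rotate P by −φ3: (-0.0713, -0.2581, -0.4697)
  e−x'=0.1413;  (l²−L²−(e−x')²−y'²−z²)/2L = -0.3360
  θ3 = atan2(B,A) + arccos(C/0.4905) = 1.0470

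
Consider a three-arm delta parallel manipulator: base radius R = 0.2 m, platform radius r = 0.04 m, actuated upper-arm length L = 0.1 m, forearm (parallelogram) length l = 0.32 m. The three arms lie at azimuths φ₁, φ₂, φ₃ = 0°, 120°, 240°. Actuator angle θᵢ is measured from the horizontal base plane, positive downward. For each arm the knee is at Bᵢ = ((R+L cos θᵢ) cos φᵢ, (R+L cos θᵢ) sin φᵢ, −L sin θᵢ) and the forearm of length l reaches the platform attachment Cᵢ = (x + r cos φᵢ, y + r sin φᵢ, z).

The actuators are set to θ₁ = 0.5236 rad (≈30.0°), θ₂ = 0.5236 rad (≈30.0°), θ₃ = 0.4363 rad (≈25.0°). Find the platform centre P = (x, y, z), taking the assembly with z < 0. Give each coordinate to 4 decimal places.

φ1=0.0°: virtual centre (0.2466, 0.0000, -0.0500), radius l
φ2=120.0°: virtual centre (-0.1233, 0.2136, -0.0500), radius l
S3 = (0.2506·cos240.0°, 0.2506·sin240.0°, -0.0423) = (-0.1253, -0.2171, -0.0423)
subtract pairs → two planes through P
linear system: -0.7398x+0.4271y = 0.0000−0.0000z; -0.7438x+-0.4341y = 0.0013−0.0155z
det = 0.6389;  x = -0.0009+0.0104z,  y = -0.0015+0.0179z
quadratic in z: (1.0004)z²+(0.0948)z+(-0.0387)=0, √Δ=0.4046 → z ∈ {-0.2496, 0.1548}; z = -0.2496 (taking z<0)
x = -0.0034, y = -0.0060

(-0.0034, -0.0060, -0.2496)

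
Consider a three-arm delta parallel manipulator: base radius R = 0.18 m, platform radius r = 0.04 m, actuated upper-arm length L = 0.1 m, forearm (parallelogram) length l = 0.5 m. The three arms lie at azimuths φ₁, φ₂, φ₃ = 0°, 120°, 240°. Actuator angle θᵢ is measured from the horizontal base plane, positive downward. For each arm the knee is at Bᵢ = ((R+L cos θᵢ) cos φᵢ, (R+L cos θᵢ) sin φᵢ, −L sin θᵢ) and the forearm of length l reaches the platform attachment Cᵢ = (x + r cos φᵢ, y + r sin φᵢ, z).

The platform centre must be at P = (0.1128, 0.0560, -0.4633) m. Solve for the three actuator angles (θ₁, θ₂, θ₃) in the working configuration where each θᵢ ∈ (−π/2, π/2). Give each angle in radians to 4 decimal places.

θ₁ = -0.1749, θ₂ = 0.4360, θ₃ = 0.8725

φ1=0.0° → target in arm frame (0.1128, 0.0560)
  e−x'=0.0272;  (l²−L²−(e−x')²−y'²−z²)/2L = 0.1074
  θ1 = atan2(B,A) + arccos(C/0.4641) = -0.1749
rotate P by −φ2: (-0.0079, -0.1257, -0.4633)
  A=0.1479, B=-0.4633, C=(l²−L²−A²−y'²−z²)/(2L)=-0.0616
  θ2 = atan2(B,A) + arccos(C/0.4863) = 0.4360
arm 3 (φ=240.0°): x'=-0.1049, y'=0.0697
  A cos θ + B sin θ = C:  0.2449·cos θ + -0.4633·sin θ = -0.1974
  γ=atan2(-0.4633,0.2449)=-1.0845;  ψ=arccos(-0.3767)=1.9570;  θ3=γ+ψ≈0.8725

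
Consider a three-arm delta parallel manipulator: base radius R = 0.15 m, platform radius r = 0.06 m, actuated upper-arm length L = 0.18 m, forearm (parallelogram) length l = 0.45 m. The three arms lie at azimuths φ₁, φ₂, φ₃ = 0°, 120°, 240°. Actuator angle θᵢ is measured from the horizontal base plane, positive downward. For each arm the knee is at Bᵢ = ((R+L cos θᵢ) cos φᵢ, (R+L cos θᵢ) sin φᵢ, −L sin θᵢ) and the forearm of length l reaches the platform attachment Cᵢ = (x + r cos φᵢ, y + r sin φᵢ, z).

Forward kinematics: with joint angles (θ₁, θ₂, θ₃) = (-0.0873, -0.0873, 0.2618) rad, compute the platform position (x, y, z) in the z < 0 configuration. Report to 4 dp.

(0.0289, 0.0500, -0.3614)

arm 1 at φ=0.0°: ρ1 = 0.2693;  centre 1 = (0.2693, 0.0000, 0.0157)
centre 2 = (0.2693·cos120.0°, 0.2693·sin120.0°, 0.0157) = (-0.1347, 0.2332, 0.0157)
arm 3 at φ=240.0°: ρ3 = 0.2639;  centre 3 = (-0.1319, -0.2285, -0.0466)
eliminate P² terms by subtracting sphere 1 from 2 and 3
[-0.8079 0.4665 0.0000]·P = 0.0000;  [-0.8025 -0.4570 -0.1246]·P = -0.0010
Cramer: x(z) = 0.0006-0.0781z;  y(z) = 0.0011-0.1353z
into |P−centre ₁|² = l²: 1.0244z² + 0.0103z + -0.1301 = 0;  Δ = 0.5330;  z = -0.3614 or 0.3513 → z<0 root = -0.3614
x = 0.0289, y = 0.0500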